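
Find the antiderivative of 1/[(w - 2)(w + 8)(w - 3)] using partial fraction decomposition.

Cover-up: P = -1/10, Q = 1/110, R = 1/11. Decomposition: (-1/10)/(w - 2) + (1/110)/(w + 8) + (1/11)/(w - 3). Integrate each term: (-1/10) ln|(w - 2)| + (1/110) ln|(w + 8)| + (1/11) ln|(w - 3)| + C


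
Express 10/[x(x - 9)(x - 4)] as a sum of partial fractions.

Using cover-up method: A = 5/18, B = 2/9, C = -1/2
Result: (5/18)/x + (2/9)/(x - 9) - (1/2)/(x - 4)


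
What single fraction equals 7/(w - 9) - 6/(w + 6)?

Common denominator (w - 9)(w + 6). Numerator: 7(w + 6) - 6(w - 9) = (7w + 42) - (6w - 54) = w + 96
Result: (w + 96)/[(w - 9)(w + 6)]


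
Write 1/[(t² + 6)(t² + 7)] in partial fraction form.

Coefficient matching gives α = γ = 0, β = 1/(7-6) = 1, δ = -β = -1
Result: 1/(t² + 6) - 1/(t² + 7)


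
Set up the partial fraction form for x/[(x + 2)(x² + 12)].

Linear + irreducible quadratic: A/(x + 2) + (Bx + C)/(x² + 12)


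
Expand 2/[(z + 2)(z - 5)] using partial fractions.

2/(z + 2)(z - 5) = P/(z + 2) + Q/(z - 5). P = 2/(-2 - 5) = -2/7, Q = 2/(5 + 2) = 2/7
Result: (-2/7)/(z + 2) + (2/7)/(z - 5)


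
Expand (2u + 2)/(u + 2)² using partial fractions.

(2u + 2) = P(u + 2) + Q. At u = -2: Q = 2·(-2) + 2 = -2. Coeff of u: P = 2
Result: 2/(u + 2) - 2/(u + 2)²


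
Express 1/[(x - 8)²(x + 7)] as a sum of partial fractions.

Cover-up at x=-7: γ = 1/(-7 - 8)² = 1/225. Cover-up at x=8: β = 1/(8 + 7) = 1/15. Comparing x² coeff: α = -γ = -1/225
Result: (-1/225)/(x - 8) + (1/15)/(x - 8)² + (1/225)/(x + 7)


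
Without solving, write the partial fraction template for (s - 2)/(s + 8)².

Repeated linear factor: A/(s + 8) + B/(s + 8)²


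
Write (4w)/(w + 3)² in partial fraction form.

(4w) = A(w + 3) + B. At w = -3: B = 4·(-3) + 0 = -12. Coeff of w: A = 4
Result: 4/(w + 3) - 12/(w + 3)²


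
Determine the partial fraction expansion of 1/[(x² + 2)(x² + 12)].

Coefficient matching gives P = R = 0, Q = 1/(12-2) = 1/10, S = -Q = -1/10
Result: (1/10)/(x² + 2) - (1/10)/(x² + 12)


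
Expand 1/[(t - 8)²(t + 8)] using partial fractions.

Cover-up at t=-8: C = 1/(-8 - 8)² = 1/256. Cover-up at t=8: B = 1/(8 + 8) = 1/16. Comparing t² coeff: A = -C = -1/256
Result: (-1/256)/(t - 8) + (1/16)/(t - 8)² + (1/256)/(t + 8)


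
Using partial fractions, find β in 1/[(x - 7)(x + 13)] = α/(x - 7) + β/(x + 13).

Cover-up at x = -13: β = 1/(-13 - 7) = -1/20


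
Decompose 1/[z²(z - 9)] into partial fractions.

Cover-up at z=9: C = 1/(9 - 0)² = 1/81. Cover-up at z=0: B = 1/(0 - 9) = -1/9. Comparing z² coeff: A = -C = -1/81
Result: (-1/81)/z - (1/9)/z² + (1/81)/(z - 9)


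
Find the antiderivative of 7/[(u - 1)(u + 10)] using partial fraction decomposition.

Decompose: 7/[(u - 1)(u + 10)] = (7/11)/(u - 1) - (7/11)/(u + 10). Integrate each term: (7/11) ln|(u - 1)| - (7/11) ln|(u + 10)| + C


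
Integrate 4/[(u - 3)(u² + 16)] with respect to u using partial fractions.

Cover-up at u=3: P = 4/(3²+16) = 4/25. Coeff matching: Q = -4/25, R = -12/25. Decomposition: (4/25)/(u - 3) - ((4/25)u + 12/25)/(u² + 16). Integrate: linear → ln, quadratic → (1/2)ln + arctan: (4/25) ln|(u - 3)| - (2/25) ln(u² + 16) - (3/25) arctan(u/4) + C


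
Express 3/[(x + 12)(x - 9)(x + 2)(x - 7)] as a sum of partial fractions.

Using Heaviside cover-up: (-1/1330)/(x + 12) + (1/154)/(x - 9) + (1/330)/(x + 2) - (1/114)/(x - 7)


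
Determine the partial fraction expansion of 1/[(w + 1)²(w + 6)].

Cover-up at w=-6: γ = 1/(-6 + 1)² = 1/25. Cover-up at w=-1: β = 1/(-1 + 6) = 1/5. Comparing w² coeff: α = -γ = -1/25
Result: (-1/25)/(w + 1) + (1/5)/(w + 1)² + (1/25)/(w + 6)


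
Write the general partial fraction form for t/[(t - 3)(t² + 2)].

Linear + irreducible quadratic: α/(t - 3) + (βt + γ)/(t² + 2)


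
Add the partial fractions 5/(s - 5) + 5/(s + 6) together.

Common denominator (s - 5)(s + 6). Numerator: 5(s + 6) + 5(s - 5) = (5s + 30) + (5s - 25) = 10s + 5
Result: (10s + 5)/[(s - 5)(s + 6)]


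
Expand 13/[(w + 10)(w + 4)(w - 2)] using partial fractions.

Using cover-up method: A = 13/72, B = -13/36, C = 13/72
Result: (13/72)/(w + 10) - (13/36)/(w + 4) + (13/72)/(w - 2)


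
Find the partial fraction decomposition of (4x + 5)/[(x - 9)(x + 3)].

At x=9: A = (4·9 + 5)/(9 + 3) = 41/12. At x=-3: B = (4·(-3) + 5)/(-3 - 9) = 7/12
Result: (41/12)/(x - 9) + (7/12)/(x + 3)


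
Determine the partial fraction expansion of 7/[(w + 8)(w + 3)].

7/(w + 8)(w + 3) = α/(w + 8) + β/(w + 3). α = 7/(-8 + 3) = -7/5, β = 7/(-3 + 8) = 7/5
Result: (-7/5)/(w + 8) + (7/5)/(w + 3)


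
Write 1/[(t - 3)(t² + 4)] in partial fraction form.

Cover-up at t = 3: P = 1/(3² + 4) = 1/13. Then Q = -P = -1/13, R = -P·(0 + 3) = -3/13
Result: (1/13)/(t - 3) - ((1/13)t + 3/13)/(t² + 4)


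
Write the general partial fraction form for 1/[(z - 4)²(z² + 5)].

Repeated linear + quadratic: P/(z - 4) + Q/(z - 4)² + (Rz + S)/(z² + 5)


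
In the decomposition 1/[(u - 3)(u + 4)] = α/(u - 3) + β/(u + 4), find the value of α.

Cover-up at u = 3: α = 1/(3 + 4) = 1/7


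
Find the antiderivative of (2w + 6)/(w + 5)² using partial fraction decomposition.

Decompose: P = 2, Q = 2·(-5) + 6 = -4, so (2w + 6)/(w + 5)² = 2/(w + 5) - 4/(w + 5)². Integrate: ∫ P/(w + 5) dw = 2 ln|(w + 5)|; ∫ Q/(w + 5)² dw = 4/(w + 5). Sum: 2 ln|(w + 5)| + 4/(w + 5) + C


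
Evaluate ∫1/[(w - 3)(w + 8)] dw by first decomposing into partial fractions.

Decompose: 1/[(w - 3)(w + 8)] = (1/11)/(w - 3) - (1/11)/(w + 8). Integrate each term: (1/11) ln|(w - 3)| - (1/11) ln|(w + 8)| + C


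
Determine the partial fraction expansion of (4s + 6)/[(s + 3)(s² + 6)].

At s=-3: A = (4·(-3) + 6)/((-3)² + 6) = -2/5. B = -A = 2/5, C = 4 - (-3)·A = 14/5
Result: (-2/5)/(s + 3) + ((2/5)s + 14/5)/(s² + 6)


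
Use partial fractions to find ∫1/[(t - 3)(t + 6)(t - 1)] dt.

Cover-up: A = 1/18, B = 1/63, C = -1/14. Decomposition: (1/18)/(t - 3) + (1/63)/(t + 6) - (1/14)/(t - 1). Integrate each term: (1/18) ln|(t - 3)| + (1/63) ln|(t + 6)| - (1/14) ln|(t - 1)| + C


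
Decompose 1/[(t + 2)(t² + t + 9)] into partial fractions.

Cover-up at t = -2: α = 1/((-2)² + 1·(-2) + 9) = 1/11. Then β = -α = -1/11, γ = -α·(1 - 2) = 1/11
Result: (1/11)/(t + 2) - ((1/11)t - 1/11)/(t² + t + 9)


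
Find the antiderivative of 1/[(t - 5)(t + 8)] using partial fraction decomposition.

Decompose: 1/[(t - 5)(t + 8)] = (1/13)/(t - 5) - (1/13)/(t + 8). Integrate each term: (1/13) ln|(t - 5)| - (1/13) ln|(t + 8)| + C


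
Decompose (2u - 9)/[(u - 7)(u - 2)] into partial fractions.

At u=7: α = (2·7 - 9)/(7 - 2) = 1. At u=2: β = (2·2 - 9)/(2 - 7) = 1
Result: 1/(u - 7) + 1/(u - 2)


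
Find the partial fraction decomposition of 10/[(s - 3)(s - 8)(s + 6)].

Using cover-up method: P = -2/9, Q = 1/7, R = 5/63
Result: (-2/9)/(s - 3) + (1/7)/(s - 8) + (5/63)/(s + 6)


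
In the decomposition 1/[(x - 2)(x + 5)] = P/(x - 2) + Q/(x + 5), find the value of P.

Cover-up at x = 2: P = 1/(2 + 5) = 1/7


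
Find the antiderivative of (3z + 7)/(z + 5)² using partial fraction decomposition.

Decompose: P = 3, Q = 3·(-5) + 7 = -8, so (3z + 7)/(z + 5)² = 3/(z + 5) - 8/(z + 5)². Integrate: ∫ P/(z + 5) dz = 3 ln|(z + 5)|; ∫ Q/(z + 5)² dz = 8/(z + 5). Sum: 3 ln|(z + 5)| + 8/(z + 5) + C


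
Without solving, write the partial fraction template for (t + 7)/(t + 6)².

Repeated linear factor: P/(t + 6) + Q/(t + 6)²


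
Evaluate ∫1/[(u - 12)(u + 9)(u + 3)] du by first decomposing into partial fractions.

Cover-up: A = 1/315, B = 1/126, C = -1/90. Decomposition: (1/315)/(u - 12) + (1/126)/(u + 9) - (1/90)/(u + 3). Integrate each term: (1/315) ln|(u - 12)| + (1/126) ln|(u + 9)| - (1/90) ln|(u + 3)| + C


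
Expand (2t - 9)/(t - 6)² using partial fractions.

(2t - 9) = α(t - 6) + β. At t = 6: β = 2·6 - 9 = 3. Coeff of t: α = 2
Result: 2/(t - 6) + 3/(t - 6)²


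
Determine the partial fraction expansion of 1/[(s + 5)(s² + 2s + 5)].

Cover-up at s = -5: P = 1/((-5)² + 2·(-5) + 5) = 1/20. Then Q = -P = -1/20, R = -P·(2 - 5) = 3/20
Result: (1/20)/(s + 5) - ((1/20)s - 3/20)/(s² + 2s + 5)


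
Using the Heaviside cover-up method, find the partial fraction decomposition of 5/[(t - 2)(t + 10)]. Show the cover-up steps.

Cover (t - 2): set t=2, get α = 5/(2 + 10) = 5/12. Cover (t + 10): set t=-10, get β = 5/(-10 - 2) = -5/12.
Result: (5/12)/(t - 2) - (5/12)/(t + 10)


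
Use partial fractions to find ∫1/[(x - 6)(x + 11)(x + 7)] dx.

Cover-up: A = 1/221, B = 1/68, C = -1/52. Decomposition: (1/221)/(x - 6) + (1/68)/(x + 11) - (1/52)/(x + 7). Integrate each term: (1/221) ln|(x - 6)| + (1/68) ln|(x + 11)| - (1/52) ln|(x + 7)| + C


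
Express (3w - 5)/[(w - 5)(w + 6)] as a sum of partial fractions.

At w=5: A = (3·5 - 5)/(5 + 6) = 10/11. At w=-6: B = (3·(-6) - 5)/(-6 - 5) = 23/11
Result: (10/11)/(w - 5) + (23/11)/(w + 6)


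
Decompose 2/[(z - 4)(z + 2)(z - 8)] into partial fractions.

Using cover-up method: A = -1/12, B = 1/30, C = 1/20
Result: (-1/12)/(z - 4) + (1/30)/(z + 2) + (1/20)/(z - 8)


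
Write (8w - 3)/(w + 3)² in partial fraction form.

(8w - 3) = A(w + 3) + B. At w = -3: B = 8·(-3) - 3 = -27. Coeff of w: A = 8
Result: 8/(w + 3) - 27/(w + 3)²


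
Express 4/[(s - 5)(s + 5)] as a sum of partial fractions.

4/(s - 5)(s + 5) = α/(s - 5) + β/(s + 5). α = 4/(5 + 5) = 2/5, β = 4/(-5 - 5) = -2/5
Result: (2/5)/(s - 5) - (2/5)/(s + 5)


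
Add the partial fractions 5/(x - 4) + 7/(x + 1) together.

Common denominator (x - 4)(x + 1). Numerator: 5(x + 1) + 7(x - 4) = (5x + 5) + (7x - 28) = 12x - 23
Result: (12x - 23)/[(x - 4)(x + 1)]


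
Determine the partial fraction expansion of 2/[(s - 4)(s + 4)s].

Using cover-up method: P = 1/16, Q = 1/16, R = -1/8
Result: (1/16)/(s - 4) + (1/16)/(s + 4) - (1/8)/s


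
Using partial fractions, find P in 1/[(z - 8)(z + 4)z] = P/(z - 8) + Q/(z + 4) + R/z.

Cover-up at z = 8: P = 1/[(8 + 4)(8 - 0)] = 1/[(12)(8)] = 1/96


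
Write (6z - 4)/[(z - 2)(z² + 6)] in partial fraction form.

At z=2: P = (6·2 - 4)/(2² + 6) = 4/5. Q = -P = -4/5, R = 6 - 2·P = 22/5
Result: (4/5)/(z - 2) - ((4/5)z - 22/5)/(z² + 6)


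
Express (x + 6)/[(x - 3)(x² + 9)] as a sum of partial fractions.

At x=3: A = (1·3 + 6)/(3² + 9) = 1/2. B = -A = -1/2, C = 1 - 3·A = -1/2
Result: (1/2)/(x - 3) - ((1/2)x + 1/2)/(x² + 9)


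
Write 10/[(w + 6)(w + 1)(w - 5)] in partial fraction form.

Using cover-up method: A = 2/11, B = -1/3, C = 5/33
Result: (2/11)/(w + 6) - (1/3)/(w + 1) + (5/33)/(w - 5)


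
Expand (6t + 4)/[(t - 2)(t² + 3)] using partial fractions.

At t=2: P = (6·2 + 4)/(2² + 3) = 16/7. Q = -P = -16/7, R = 6 - 2·P = 10/7
Result: (16/7)/(t - 2) - ((16/7)t - 10/7)/(t² + 3)


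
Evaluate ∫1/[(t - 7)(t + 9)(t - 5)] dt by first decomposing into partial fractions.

Cover-up: α = 1/32, β = 1/224, γ = -1/28. Decomposition: (1/32)/(t - 7) + (1/224)/(t + 9) - (1/28)/(t - 5). Integrate each term: (1/32) ln|(t - 7)| + (1/224) ln|(t + 9)| - (1/28) ln|(t - 5)| + C


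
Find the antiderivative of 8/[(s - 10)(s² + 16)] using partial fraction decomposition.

Cover-up at s=10: P = 8/(10²+16) = 2/29. Coeff matching: Q = -2/29, R = -20/29. Decomposition: (2/29)/(s - 10) - ((2/29)s + 20/29)/(s² + 16). Integrate: linear → ln, quadratic → (1/2)ln + arctan: (2/29) ln|(s - 10)| - (1/29) ln(s² + 16) - (5/29) arctan(s/4) + C


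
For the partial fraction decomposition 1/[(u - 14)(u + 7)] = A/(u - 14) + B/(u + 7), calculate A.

Cover-up at u = 14: A = 1/(14 + 7) = 1/21


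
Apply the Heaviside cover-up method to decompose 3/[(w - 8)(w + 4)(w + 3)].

Cover (w - 8), w=8: P = 3/[(8 + 4)(8 + 3)] = 1/44. Cover (w + 4), w=-4: Q = 3/[(-4 - 8)(-4 + 3)] = 1/4. Cover (w + 3), w=-3: R = 3/[(-3 - 8)(-3 + 4)] = -3/11.
Result: (1/44)/(w - 8) + (1/4)/(w + 4) - (3/11)/(w + 3)


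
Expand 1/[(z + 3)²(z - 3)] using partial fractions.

Cover-up at z=3: γ = 1/(3 + 3)² = 1/36. Cover-up at z=-3: β = 1/(-3 - 3) = -1/6. Comparing z² coeff: α = -γ = -1/36
Result: (-1/36)/(z + 3) - (1/6)/(z + 3)² + (1/36)/(z - 3)


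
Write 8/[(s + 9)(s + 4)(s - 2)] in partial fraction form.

Using cover-up method: α = 8/55, β = -4/15, γ = 4/33
Result: (8/55)/(s + 9) - (4/15)/(s + 4) + (4/33)/(s - 2)


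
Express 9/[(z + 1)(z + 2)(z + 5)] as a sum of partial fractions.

Using cover-up method: α = 9/4, β = -3, γ = 3/4
Result: (9/4)/(z + 1) - 3/(z + 2) + (3/4)/(z + 5)


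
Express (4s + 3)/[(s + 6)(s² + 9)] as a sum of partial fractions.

At s=-6: A = (4·(-6) + 3)/((-6)² + 9) = -7/15. B = -A = 7/15, C = 4 - (-6)·A = 6/5
Result: (-7/15)/(s + 6) + ((7/15)s + 6/5)/(s² + 9)


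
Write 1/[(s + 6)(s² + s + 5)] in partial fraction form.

Cover-up at s = -6: P = 1/((-6)² + 1·(-6) + 5) = 1/35. Then Q = -P = -1/35, R = -P·(1 - 6) = 1/7
Result: (1/35)/(s + 6) - ((1/35)s - 1/7)/(s² + s + 5)


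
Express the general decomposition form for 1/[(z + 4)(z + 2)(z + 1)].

Three distinct linear factors: α/(z + 4) + β/(z + 2) + γ/(z + 1)


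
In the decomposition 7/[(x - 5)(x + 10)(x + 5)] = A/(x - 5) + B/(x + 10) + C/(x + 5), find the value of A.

Cover-up at x = 5: A = 7/[(5 + 10)(5 + 5)] = 7/[(15)(10)] = 7/150


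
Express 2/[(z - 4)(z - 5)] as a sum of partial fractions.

2/(z - 4)(z - 5) = α/(z - 4) + β/(z - 5). α = 2/(4 - 5) = -2, β = 2/(5 - 4) = 2
Result: -2/(z - 4) + 2/(z - 5)


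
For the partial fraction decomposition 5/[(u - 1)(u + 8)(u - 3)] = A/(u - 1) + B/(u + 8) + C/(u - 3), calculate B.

Cover-up at u = -8: B = 5/[(-8 - 1)(-8 - 3)] = 5/[(-9)(-11)] = 5/99


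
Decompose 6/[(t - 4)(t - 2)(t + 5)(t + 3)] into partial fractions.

Using Heaviside cover-up: (1/21)/(t - 4) - (3/35)/(t - 2) - (1/21)/(t + 5) + (3/35)/(t + 3)


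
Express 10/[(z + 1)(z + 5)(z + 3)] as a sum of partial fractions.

Using cover-up method: A = 5/4, B = 5/4, C = -5/2
Result: (5/4)/(z + 1) + (5/4)/(z + 5) - (5/2)/(z + 3)


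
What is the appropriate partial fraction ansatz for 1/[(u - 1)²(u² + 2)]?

Repeated linear + quadratic: P/(u - 1) + Q/(u - 1)² + (Ru + S)/(u² + 2)


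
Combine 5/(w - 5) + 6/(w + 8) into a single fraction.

Common denominator (w - 5)(w + 8). Numerator: 5(w + 8) + 6(w - 5) = (5w + 40) + (6w - 30) = 11w + 10
Result: (11w + 10)/[(w - 5)(w + 8)]


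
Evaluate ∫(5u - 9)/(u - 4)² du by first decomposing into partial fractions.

Decompose: A = 5, B = 5·4 - 9 = 11, so (5u - 9)/(u - 4)² = 5/(u - 4) + 11/(u - 4)². Integrate: ∫ A/(u - 4) du = 5 ln|(u - 4)|; ∫ B/(u - 4)² du = -11/(u - 4). Sum: 5 ln|(u - 4)| - 11/(u - 4) + C


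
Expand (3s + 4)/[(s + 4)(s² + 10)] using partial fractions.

At s=-4: α = (3·(-4) + 4)/((-4)² + 10) = -4/13. β = -α = 4/13, γ = 3 - (-4)·α = 23/13
Result: (-4/13)/(s + 4) + ((4/13)s + 23/13)/(s² + 10)


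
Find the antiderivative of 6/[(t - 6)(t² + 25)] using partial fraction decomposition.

Cover-up at t=6: α = 6/(6²+25) = 6/61. Coeff matching: β = -6/61, γ = -36/61. Decomposition: (6/61)/(t - 6) - ((6/61)t + 36/61)/(t² + 25). Integrate: linear → ln, quadratic → (1/2)ln + arctan: (6/61) ln|(t - 6)| - (3/61) ln(t² + 25) - (36/305) arctan(t/5) + C


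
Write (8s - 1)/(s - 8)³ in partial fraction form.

(8s - 1) = α(s - 8)² + β(s - 8) + γ. At s = 8: γ = 8·8 - 1 = 63. Coefficients: α = 0, β = 8
Result: 8/(s - 8)² + 63/(s - 8)³


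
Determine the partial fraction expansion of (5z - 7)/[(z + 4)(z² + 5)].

At z=-4: P = (5·(-4) - 7)/((-4)² + 5) = -9/7. Q = -P = 9/7, R = 5 - (-4)·P = -1/7
Result: (-9/7)/(z + 4) + ((9/7)z - 1/7)/(z² + 5)


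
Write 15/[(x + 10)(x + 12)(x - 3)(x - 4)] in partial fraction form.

Using Heaviside cover-up: (15/364)/(x + 10) - (1/32)/(x + 12) - (1/13)/(x - 3) + (15/224)/(x - 4)


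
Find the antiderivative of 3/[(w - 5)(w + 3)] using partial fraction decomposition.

Decompose: 3/[(w - 5)(w + 3)] = (3/8)/(w - 5) - (3/8)/(w + 3). Integrate each term: (3/8) ln|(w - 5)| - (3/8) ln|(w + 3)| + C


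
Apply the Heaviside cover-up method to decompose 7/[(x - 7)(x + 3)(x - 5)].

Cover (x - 7), x=7: α = 7/[(7 + 3)(7 - 5)] = 7/20. Cover (x + 3), x=-3: β = 7/[(-3 - 7)(-3 - 5)] = 7/80. Cover (x - 5), x=5: γ = 7/[(5 - 7)(5 + 3)] = -7/16.
Result: (7/20)/(x - 7) + (7/80)/(x + 3) - (7/16)/(x - 5)


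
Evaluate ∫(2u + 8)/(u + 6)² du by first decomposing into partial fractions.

Decompose: α = 2, β = 2·(-6) + 8 = -4, so (2u + 8)/(u + 6)² = 2/(u + 6) - 4/(u + 6)². Integrate: ∫ α/(u + 6) du = 2 ln|(u + 6)|; ∫ β/(u + 6)² du = 4/(u + 6). Sum: 2 ln|(u + 6)| + 4/(u + 6) + C


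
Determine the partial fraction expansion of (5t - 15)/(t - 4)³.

(5t - 15) = P(t - 4)² + Q(t - 4) + R. At t = 4: R = 5·4 - 15 = 5. Coefficients: P = 0, Q = 5
Result: 5/(t - 4)² + 5/(t - 4)³


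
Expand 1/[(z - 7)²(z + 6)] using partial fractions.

Cover-up at z=-6: R = 1/(-6 - 7)² = 1/169. Cover-up at z=7: Q = 1/(7 + 6) = 1/13. Comparing z² coeff: P = -R = -1/169
Result: (-1/169)/(z - 7) + (1/13)/(z - 7)² + (1/169)/(z + 6)


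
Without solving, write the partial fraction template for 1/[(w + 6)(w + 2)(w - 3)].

Three distinct linear factors: A/(w + 6) + B/(w + 2) + C/(w - 3)


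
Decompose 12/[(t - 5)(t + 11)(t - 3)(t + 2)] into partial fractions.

Using Heaviside cover-up: (3/56)/(t - 5) - (1/168)/(t + 11) - (3/35)/(t - 3) + (4/105)/(t + 2)


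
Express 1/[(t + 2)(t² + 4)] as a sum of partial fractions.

Cover-up at t = -2: P = 1/((-2)² + 4) = 1/8. Then Q = -P = -1/8, R = -P·(0 - 2) = 1/4
Result: (1/8)/(t + 2) - ((1/8)t - 1/4)/(t² + 4)


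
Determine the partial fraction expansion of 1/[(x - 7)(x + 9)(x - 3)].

Using cover-up method: α = 1/64, β = 1/192, γ = -1/48
Result: (1/64)/(x - 7) + (1/192)/(x + 9) - (1/48)/(x - 3)


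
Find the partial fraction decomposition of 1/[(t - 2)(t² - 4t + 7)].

Cover-up at t = 2: α = 1/(2² - 4·2 + 7) = 1/3. Then β = -α = -1/3, γ = -α·(-4 + 2) = 2/3
Result: (1/3)/(t - 2) - ((1/3)t - 2/3)/(t² - 4t + 7)


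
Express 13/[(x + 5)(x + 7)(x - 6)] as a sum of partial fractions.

Using cover-up method: A = -13/22, B = 1/2, C = 1/11
Result: (-13/22)/(x + 5) + (1/2)/(x + 7) + (1/11)/(x - 6)


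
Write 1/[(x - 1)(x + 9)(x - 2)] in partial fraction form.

Using cover-up method: P = -1/10, Q = 1/110, R = 1/11
Result: (-1/10)/(x - 1) + (1/110)/(x + 9) + (1/11)/(x - 2)


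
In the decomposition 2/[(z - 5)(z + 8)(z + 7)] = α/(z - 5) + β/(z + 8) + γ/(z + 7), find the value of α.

Cover-up at z = 5: α = 2/[(5 + 8)(5 + 7)] = 2/[(13)(12)] = 2/156 = 1/78


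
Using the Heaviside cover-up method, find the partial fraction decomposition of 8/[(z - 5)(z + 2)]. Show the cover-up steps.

Cover (z - 5): set z=5, get A = 8/(5 + 2) = 8/7. Cover (z + 2): set z=-2, get B = 8/(-2 - 5) = -8/7.
Result: (8/7)/(z - 5) - (8/7)/(z + 2)


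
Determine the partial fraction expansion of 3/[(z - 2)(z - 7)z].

Using cover-up method: α = -3/10, β = 3/35, γ = 3/14
Result: (-3/10)/(z - 2) + (3/35)/(z - 7) + (3/14)/z


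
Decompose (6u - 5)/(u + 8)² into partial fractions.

(6u - 5) = A(u + 8) + B. At u = -8: B = 6·(-8) - 5 = -53. Coeff of u: A = 6
Result: 6/(u + 8) - 53/(u + 8)²


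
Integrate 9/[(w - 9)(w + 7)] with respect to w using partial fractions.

Decompose: 9/[(w - 9)(w + 7)] = (9/16)/(w - 9) - (9/16)/(w + 7). Integrate each term: (9/16) ln|(w - 9)| - (9/16) ln|(w + 7)| + C


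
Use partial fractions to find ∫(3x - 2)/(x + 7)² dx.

Decompose: A = 3, B = 3·(-7) - 2 = -23, so (3x - 2)/(x + 7)² = 3/(x + 7) - 23/(x + 7)². Integrate: ∫ A/(x + 7) dx = 3 ln|(x + 7)|; ∫ B/(x + 7)² dx = 23/(x + 7). Sum: 3 ln|(x + 7)| + 23/(x + 7) + C


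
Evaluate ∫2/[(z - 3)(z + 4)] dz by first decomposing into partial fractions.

Decompose: 2/[(z - 3)(z + 4)] = (2/7)/(z - 3) - (2/7)/(z + 4). Integrate each term: (2/7) ln|(z - 3)| - (2/7) ln|(z + 4)| + C


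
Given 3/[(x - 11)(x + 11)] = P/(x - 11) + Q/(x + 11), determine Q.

Cover-up at x = -11: Q = 3/(-11 - 11) = -3/22


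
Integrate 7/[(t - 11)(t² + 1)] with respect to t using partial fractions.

Cover-up at t=11: A = 7/(11²+1) = 7/122. Coeff matching: B = -7/122, C = -77/122. Decomposition: (7/122)/(t - 11) - ((7/122)t + 77/122)/(t² + 1). Integrate: linear → ln, quadratic → (1/2)ln + arctan: (7/122) ln|(t - 11)| - (7/244) ln(t² + 1) - (77/122) arctan(t) + C


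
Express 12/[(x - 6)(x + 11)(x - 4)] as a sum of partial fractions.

Using cover-up method: P = 6/17, Q = 4/85, R = -2/5
Result: (6/17)/(x - 6) + (4/85)/(x + 11) - (2/5)/(x - 4)


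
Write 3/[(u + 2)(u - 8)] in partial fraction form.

3/(u + 2)(u - 8) = P/(u + 2) + Q/(u - 8). P = 3/(-2 - 8) = -3/10, Q = 3/(8 + 2) = 3/10
Result: (-3/10)/(u + 2) + (3/10)/(u - 8)


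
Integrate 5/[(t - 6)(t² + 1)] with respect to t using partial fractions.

Cover-up at t=6: A = 5/(6²+1) = 5/37. Coeff matching: B = -5/37, C = -30/37. Decomposition: (5/37)/(t - 6) - ((5/37)t + 30/37)/(t² + 1). Integrate: linear → ln, quadratic → (1/2)ln + arctan: (5/37) ln|(t - 6)| - (5/74) ln(t² + 1) - (30/37) arctan(t) + C


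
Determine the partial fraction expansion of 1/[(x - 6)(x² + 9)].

Cover-up at x = 6: α = 1/(6² + 9) = 1/45. Then β = -α = -1/45, γ = -α·(0 + 6) = -2/15
Result: (1/45)/(x - 6) - ((1/45)x + 2/15)/(x² + 9)


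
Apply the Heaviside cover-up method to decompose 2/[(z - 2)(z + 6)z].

Cover (z - 2), z=2: α = 2/[(2 + 6)(2 - 0)] = 1/8. Cover (z + 6), z=-6: β = 2/[(-6 - 2)(-6 - 0)] = 1/24. Cover z, z=0: γ = 2/[(0 - 2)(0 + 6)] = -1/6.
Result: (1/8)/(z - 2) + (1/24)/(z + 6) - (1/6)/z


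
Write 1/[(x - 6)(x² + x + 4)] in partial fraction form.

Cover-up at x = 6: P = 1/(6² + 1·6 + 4) = 1/46. Then Q = -P = -1/46, R = -P·(1 + 6) = -7/46
Result: (1/46)/(x - 6) - ((1/46)x + 7/46)/(x² + x + 4)


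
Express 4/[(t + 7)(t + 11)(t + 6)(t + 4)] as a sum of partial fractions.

Using Heaviside cover-up: (1/3)/(t + 7) - (1/35)/(t + 11) - (2/5)/(t + 6) + (2/21)/(t + 4)


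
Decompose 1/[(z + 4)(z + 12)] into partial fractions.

1/(z + 4)(z + 12) = α/(z + 4) + β/(z + 12). α = 1/(-4 + 12) = 1/8, β = 1/(-12 + 4) = -1/8
Result: (1/8)/(z + 4) - (1/8)/(z + 12)


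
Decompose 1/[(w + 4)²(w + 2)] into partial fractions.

Cover-up at w=-2: γ = 1/(-2 + 4)² = 1/4. Cover-up at w=-4: β = 1/(-4 + 2) = -1/2. Comparing w² coeff: α = -γ = -1/4
Result: (-1/4)/(w + 4) - (1/2)/(w + 4)² + (1/4)/(w + 2)


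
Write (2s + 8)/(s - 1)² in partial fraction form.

(2s + 8) = α(s - 1) + β. At s = 1: β = 2·1 + 8 = 10. Coeff of s: α = 2
Result: 2/(s - 1) + 10/(s - 1)²


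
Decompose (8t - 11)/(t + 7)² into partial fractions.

(8t - 11) = A(t + 7) + B. At t = -7: B = 8·(-7) - 11 = -67. Coeff of t: A = 8
Result: 8/(t + 7) - 67/(t + 7)²


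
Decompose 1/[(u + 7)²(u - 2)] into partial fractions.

Cover-up at u=2: R = 1/(2 + 7)² = 1/81. Cover-up at u=-7: Q = 1/(-7 - 2) = -1/9. Comparing u² coeff: P = -R = -1/81
Result: (-1/81)/(u + 7) - (1/9)/(u + 7)² + (1/81)/(u - 2)


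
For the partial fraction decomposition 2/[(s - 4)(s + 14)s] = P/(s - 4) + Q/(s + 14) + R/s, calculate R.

Cover-up at s = 0: R = 2/[(0 - 4)(0 + 14)] = 2/[(-4)(14)] = -2/56 = -1/28


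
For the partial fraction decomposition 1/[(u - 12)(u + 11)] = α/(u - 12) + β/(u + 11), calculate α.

Cover-up at u = 12: α = 1/(12 + 11) = 1/23


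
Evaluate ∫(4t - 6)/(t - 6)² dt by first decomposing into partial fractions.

Decompose: α = 4, β = 4·6 - 6 = 18, so (4t - 6)/(t - 6)² = 4/(t - 6) + 18/(t - 6)². Integrate: ∫ α/(t - 6) dt = 4 ln|(t - 6)|; ∫ β/(t - 6)² dt = -18/(t - 6). Sum: 4 ln|(t - 6)| - 18/(t - 6) + C


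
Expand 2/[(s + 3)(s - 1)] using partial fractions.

2/(s + 3)(s - 1) = α/(s + 3) + β/(s - 1). α = 2/(-3 - 1) = -1/2, β = 2/(1 + 3) = 1/2
Result: (-1/2)/(s + 3) + (1/2)/(s - 1)


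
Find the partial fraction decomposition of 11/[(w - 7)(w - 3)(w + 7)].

Using cover-up method: P = 11/56, Q = -11/40, R = 11/140
Result: (11/56)/(w - 7) - (11/40)/(w - 3) + (11/140)/(w + 7)


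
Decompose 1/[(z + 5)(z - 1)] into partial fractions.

1/(z + 5)(z - 1) = α/(z + 5) + β/(z - 1). α = 1/(-5 - 1) = -1/6, β = 1/(1 + 5) = 1/6
Result: (-1/6)/(z + 5) + (1/6)/(z - 1)


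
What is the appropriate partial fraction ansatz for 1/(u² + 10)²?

Repeated quadratic factor: (αu + β)/(u² + 10) + (γu + δ)/(u² + 10)²


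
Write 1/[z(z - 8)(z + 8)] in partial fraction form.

Using cover-up method: A = -1/64, B = 1/128, C = 1/128
Result: (-1/64)/z + (1/128)/(z - 8) + (1/128)/(z + 8)


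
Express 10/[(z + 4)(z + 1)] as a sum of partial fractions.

10/(z + 4)(z + 1) = A/(z + 4) + B/(z + 1). A = 10/(-4 + 1) = -10/3, B = 10/(-1 + 4) = 10/3
Result: (-10/3)/(z + 4) + (10/3)/(z + 1)


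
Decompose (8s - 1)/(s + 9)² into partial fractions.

(8s - 1) = A(s + 9) + B. At s = -9: B = 8·(-9) - 1 = -73. Coeff of s: A = 8
Result: 8/(s + 9) - 73/(s + 9)²


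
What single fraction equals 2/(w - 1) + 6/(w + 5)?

Common denominator (w - 1)(w + 5). Numerator: 2(w + 5) + 6(w - 1) = (2w + 10) + (6w - 6) = 8w + 4
Result: (8w + 4)/[(w - 1)(w + 5)]


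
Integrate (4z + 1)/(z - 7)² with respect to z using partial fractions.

Decompose: A = 4, B = 4·7 + 1 = 29, so (4z + 1)/(z - 7)² = 4/(z - 7) + 29/(z - 7)². Integrate: ∫ A/(z - 7) dz = 4 ln|(z - 7)|; ∫ B/(z - 7)² dz = -29/(z - 7). Sum: 4 ln|(z - 7)| - 29/(z - 7) + C


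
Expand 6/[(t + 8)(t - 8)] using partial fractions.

6/(t + 8)(t - 8) = P/(t + 8) + Q/(t - 8). P = 6/(-8 - 8) = -3/8, Q = 6/(8 + 8) = 3/8
Result: (-3/8)/(t + 8) + (3/8)/(t - 8)


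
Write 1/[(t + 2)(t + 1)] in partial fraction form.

1/(t + 2)(t + 1) = P/(t + 2) + Q/(t + 1). P = 1/(-2 + 1) = -1, Q = 1/(-1 + 2) = 1
Result: -1/(t + 2) + 1/(t + 1)


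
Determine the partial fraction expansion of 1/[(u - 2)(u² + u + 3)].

Cover-up at u = 2: A = 1/(2² + 1·2 + 3) = 1/9. Then B = -A = -1/9, C = -A·(1 + 2) = -1/3
Result: (1/9)/(u - 2) - ((1/9)u + 1/3)/(u² + u + 3)


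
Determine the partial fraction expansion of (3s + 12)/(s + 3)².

(3s + 12) = P(s + 3) + Q. At s = -3: Q = 3·(-3) + 12 = 3. Coeff of s: P = 3
Result: 3/(s + 3) + 3/(s + 3)²


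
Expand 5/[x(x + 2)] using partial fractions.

5/x(x + 2) = P/x + Q/(x + 2). P = 5/(0 + 2) = 5/2, Q = 5/(-2 - 0) = -5/2
Result: (5/2)/x - (5/2)/(x + 2)


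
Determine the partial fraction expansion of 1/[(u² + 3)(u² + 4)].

Coefficient matching gives A = C = 0, B = 1/(4-3) = 1, D = -B = -1
Result: 1/(u² + 3) - 1/(u² + 4)


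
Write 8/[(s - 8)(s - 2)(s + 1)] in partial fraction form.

Using cover-up method: A = 4/27, B = -4/9, C = 8/27
Result: (4/27)/(s - 8) - (4/9)/(s - 2) + (8/27)/(s + 1)


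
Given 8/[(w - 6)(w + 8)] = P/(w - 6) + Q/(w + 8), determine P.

Cover-up at w = 6: P = 8/(6 + 8) = 8/14 = 4/7


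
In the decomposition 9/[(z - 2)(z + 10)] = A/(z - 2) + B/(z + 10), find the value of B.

Cover-up at z = -10: B = 9/(-10 - 2) = -9/12 = -3/4


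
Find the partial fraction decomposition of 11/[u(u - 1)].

11/u(u - 1) = A/u + B/(u - 1). A = 11/(0 - 1) = -11, B = 11/(1 - 0) = 11
Result: -11/u + 11/(u - 1)


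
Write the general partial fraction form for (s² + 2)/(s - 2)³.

Repeated linear factor (power 3): P/(s - 2) + Q/(s - 2)² + R/(s - 2)³


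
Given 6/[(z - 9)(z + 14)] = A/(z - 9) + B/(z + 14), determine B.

Cover-up at z = -14: B = 6/(-14 - 9) = -6/23


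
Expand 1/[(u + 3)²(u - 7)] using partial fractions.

Cover-up at u=7: R = 1/(7 + 3)² = 1/100. Cover-up at u=-3: Q = 1/(-3 - 7) = -1/10. Comparing u² coeff: P = -R = -1/100
Result: (-1/100)/(u + 3) - (1/10)/(u + 3)² + (1/100)/(u - 7)


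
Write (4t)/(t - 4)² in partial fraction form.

(4t) = P(t - 4) + Q. At t = 4: Q = 4·4 + 0 = 16. Coeff of t: P = 4
Result: 4/(t - 4) + 16/(t - 4)²


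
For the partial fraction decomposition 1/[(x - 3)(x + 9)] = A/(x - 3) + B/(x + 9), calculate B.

Cover-up at x = -9: B = 1/(-9 - 3) = -1/12


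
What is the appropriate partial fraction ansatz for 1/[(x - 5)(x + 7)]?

Distinct linear factors: α/(x - 5) + β/(x + 7)


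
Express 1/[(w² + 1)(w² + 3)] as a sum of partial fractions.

Coefficient matching gives P = R = 0, Q = 1/(3-1) = 1/2, S = -Q = -1/2
Result: (1/2)/(w² + 1) - (1/2)/(w² + 3)


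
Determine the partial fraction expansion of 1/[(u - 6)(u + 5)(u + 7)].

Using cover-up method: α = 1/143, β = -1/22, γ = 1/26
Result: (1/143)/(u - 6) - (1/22)/(u + 5) + (1/26)/(u + 7)


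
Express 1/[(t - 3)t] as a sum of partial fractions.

1/(t - 3)t = P/(t - 3) + Q/t. P = 1/(3 - 0) = 1/3, Q = 1/(0 - 3) = -1/3
Result: (1/3)/(t - 3) - (1/3)/t


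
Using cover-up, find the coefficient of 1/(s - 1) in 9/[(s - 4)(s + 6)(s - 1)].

Cover (s - 1), set s=1: 9/[(1 - 4)(1 + 6)] = -3/7


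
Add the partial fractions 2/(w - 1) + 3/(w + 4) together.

Common denominator (w - 1)(w + 4). Numerator: 2(w + 4) + 3(w - 1) = (2w + 8) + (3w - 3) = 5w + 5
Result: (5w + 5)/[(w - 1)(w + 4)]


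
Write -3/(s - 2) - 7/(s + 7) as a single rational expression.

Common denominator (s - 2)(s + 7). Numerator: -3(s + 7) - 7(s - 2) = (-3s - 21) - (7s - 14) = -10s - 7
Result: (-10s - 7)/[(s - 2)(s + 7)]


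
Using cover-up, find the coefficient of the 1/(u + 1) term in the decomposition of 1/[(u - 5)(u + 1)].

Cover (u + 1), set u=-1: 1/((u - 5) at u=-1) = 1/(-6) = -1/6


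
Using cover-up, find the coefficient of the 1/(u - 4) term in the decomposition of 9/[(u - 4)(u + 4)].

Cover (u - 4), set u=4: 9/((u + 4) at u=4) = 9/(8) = 9/8


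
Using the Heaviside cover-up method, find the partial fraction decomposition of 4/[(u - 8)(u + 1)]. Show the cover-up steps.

Cover (u - 8): set u=8, get A = 4/(8 + 1) = 4/9. Cover (u + 1): set u=-1, get B = 4/(-1 - 8) = -4/9.
Result: (4/9)/(u - 8) - (4/9)/(u + 1)


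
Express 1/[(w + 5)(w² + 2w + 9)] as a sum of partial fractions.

Cover-up at w = -5: P = 1/((-5)² + 2·(-5) + 9) = 1/24. Then Q = -P = -1/24, R = -P·(2 - 5) = 1/8
Result: (1/24)/(w + 5) - ((1/24)w - 1/8)/(w² + 2w + 9)


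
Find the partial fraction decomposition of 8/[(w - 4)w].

8/(w - 4)w = A/(w - 4) + B/w. A = 8/(4 - 0) = 2, B = 8/(0 - 4) = -2
Result: 2/(w - 4) - 2/w


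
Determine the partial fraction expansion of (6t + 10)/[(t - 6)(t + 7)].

At t=6: A = (6·6 + 10)/(6 + 7) = 46/13. At t=-7: B = (6·(-7) + 10)/(-7 - 6) = 32/13
Result: (46/13)/(t - 6) + (32/13)/(t + 7)


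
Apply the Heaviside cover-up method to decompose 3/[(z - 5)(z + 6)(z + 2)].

Cover (z - 5), z=5: A = 3/[(5 + 6)(5 + 2)] = 3/77. Cover (z + 6), z=-6: B = 3/[(-6 - 5)(-6 + 2)] = 3/44. Cover (z + 2), z=-2: C = 3/[(-2 - 5)(-2 + 6)] = -3/28.
Result: (3/77)/(z - 5) + (3/44)/(z + 6) - (3/28)/(z + 2)


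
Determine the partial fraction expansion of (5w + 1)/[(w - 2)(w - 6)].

At w=2: α = (5·2 + 1)/(2 - 6) = -11/4. At w=6: β = (5·6 + 1)/(6 - 2) = 31/4
Result: (-11/4)/(w - 2) + (31/4)/(w - 6)


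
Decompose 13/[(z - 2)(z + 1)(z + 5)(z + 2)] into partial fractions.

Using Heaviside cover-up: (13/84)/(z - 2) - (13/12)/(z + 1) - (13/84)/(z + 5) + (13/12)/(z + 2)


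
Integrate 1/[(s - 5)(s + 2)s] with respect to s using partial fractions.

Cover-up: P = 1/35, Q = 1/14, R = -1/10. Decomposition: (1/35)/(s - 5) + (1/14)/(s + 2) - (1/10)/s. Integrate each term: (1/35) ln|(s - 5)| + (1/14) ln|(s + 2)| - (1/10) ln|s| + C


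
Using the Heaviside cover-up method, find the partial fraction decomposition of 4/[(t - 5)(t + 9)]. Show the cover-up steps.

Cover (t - 5): set t=5, get α = 4/(5 + 9) = 2/7. Cover (t + 9): set t=-9, get β = 4/(-9 - 5) = -2/7.
Result: (2/7)/(t - 5) - (2/7)/(t + 9)


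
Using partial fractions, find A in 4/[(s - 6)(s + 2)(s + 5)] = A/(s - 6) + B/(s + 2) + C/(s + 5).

Cover-up at s = 6: A = 4/[(6 + 2)(6 + 5)] = 4/[(8)(11)] = 4/88 = 1/22


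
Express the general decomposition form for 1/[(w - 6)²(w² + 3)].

Repeated linear + quadratic: α/(w - 6) + β/(w - 6)² + (γw + δ)/(w² + 3)


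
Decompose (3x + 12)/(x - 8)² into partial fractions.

(3x + 12) = P(x - 8) + Q. At x = 8: Q = 3·8 + 12 = 36. Coeff of x: P = 3
Result: 3/(x - 8) + 36/(x - 8)²


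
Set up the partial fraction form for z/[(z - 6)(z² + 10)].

Linear + irreducible quadratic: A/(z - 6) + (Bz + C)/(z² + 10)


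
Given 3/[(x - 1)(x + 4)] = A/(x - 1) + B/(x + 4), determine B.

Cover-up at x = -4: B = 3/(-4 - 1) = -3/5


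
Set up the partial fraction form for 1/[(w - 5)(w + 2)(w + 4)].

Three distinct linear factors: A/(w - 5) + B/(w + 2) + C/(w + 4)


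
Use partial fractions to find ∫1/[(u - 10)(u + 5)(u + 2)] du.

Cover-up: A = 1/180, B = 1/45, C = -1/36. Decomposition: (1/180)/(u - 10) + (1/45)/(u + 5) - (1/36)/(u + 2). Integrate each term: (1/180) ln|(u - 10)| + (1/45) ln|(u + 5)| - (1/36) ln|(u + 2)| + C


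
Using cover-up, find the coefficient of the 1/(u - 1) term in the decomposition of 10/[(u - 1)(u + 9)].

Cover (u - 1), set u=1: 10/((u + 9) at u=1) = 10/(10) = 1


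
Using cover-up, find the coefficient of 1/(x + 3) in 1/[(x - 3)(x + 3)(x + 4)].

Cover (x + 3), set x=-3: 1/[(-3 - 3)(-3 + 4)] = -1/6


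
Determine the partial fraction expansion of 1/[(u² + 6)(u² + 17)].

Coefficient matching gives P = R = 0, Q = 1/(17-6) = 1/11, S = -Q = -1/11
Result: (1/11)/(u² + 6) - (1/11)/(u² + 17)


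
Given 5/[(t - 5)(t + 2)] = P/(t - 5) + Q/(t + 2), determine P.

Cover-up at t = 5: P = 5/(5 + 2) = 5/7


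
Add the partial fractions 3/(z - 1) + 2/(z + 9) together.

Common denominator (z - 1)(z + 9). Numerator: 3(z + 9) + 2(z - 1) = (3z + 27) + (2z - 2) = 5z + 25
Result: (5z + 25)/[(z - 1)(z + 9)]


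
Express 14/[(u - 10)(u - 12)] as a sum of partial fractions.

14/(u - 10)(u - 12) = P/(u - 10) + Q/(u - 12). P = 14/(10 - 12) = -7, Q = 14/(12 - 10) = 7
Result: -7/(u - 10) + 7/(u - 12)


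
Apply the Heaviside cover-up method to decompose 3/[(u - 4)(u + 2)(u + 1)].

Cover (u - 4), u=4: P = 3/[(4 + 2)(4 + 1)] = 1/10. Cover (u + 2), u=-2: Q = 3/[(-2 - 4)(-2 + 1)] = 1/2. Cover (u + 1), u=-1: R = 3/[(-1 - 4)(-1 + 2)] = -3/5.
Result: (1/10)/(u - 4) + (1/2)/(u + 2) - (3/5)/(u + 1)


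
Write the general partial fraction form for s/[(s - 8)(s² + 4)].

Linear + irreducible quadratic: A/(s - 8) + (Bs + C)/(s² + 4)


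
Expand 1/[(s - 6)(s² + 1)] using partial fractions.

Cover-up at s = 6: α = 1/(6² + 1) = 1/37. Then β = -α = -1/37, γ = -α·(0 + 6) = -6/37
Result: (1/37)/(s - 6) - ((1/37)s + 6/37)/(s² + 1)


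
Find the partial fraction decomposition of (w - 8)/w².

(w - 8) = Pw + Q. At w = 0: Q = 1·0 - 8 = -8. Coeff of w: P = 1
Result: 1/w - 8/w²


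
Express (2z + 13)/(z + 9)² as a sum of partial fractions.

(2z + 13) = P(z + 9) + Q. At z = -9: Q = 2·(-9) + 13 = -5. Coeff of z: P = 2
Result: 2/(z + 9) - 5/(z + 9)²


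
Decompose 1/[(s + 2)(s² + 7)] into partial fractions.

Cover-up at s = -2: α = 1/((-2)² + 7) = 1/11. Then β = -α = -1/11, γ = -α·(0 - 2) = 2/11
Result: (1/11)/(s + 2) - ((1/11)s - 2/11)/(s² + 7)


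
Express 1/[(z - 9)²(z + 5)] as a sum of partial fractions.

Cover-up at z=-5: C = 1/(-5 - 9)² = 1/196. Cover-up at z=9: B = 1/(9 + 5) = 1/14. Comparing z² coeff: A = -C = -1/196
Result: (-1/196)/(z - 9) + (1/14)/(z - 9)² + (1/196)/(z + 5)


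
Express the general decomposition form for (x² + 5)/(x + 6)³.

Repeated linear factor (power 3): A/(x + 6) + B/(x + 6)² + C/(x + 6)³


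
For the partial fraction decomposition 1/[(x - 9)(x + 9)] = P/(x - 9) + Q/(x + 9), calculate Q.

Cover-up at x = -9: Q = 1/(-9 - 9) = -1/18


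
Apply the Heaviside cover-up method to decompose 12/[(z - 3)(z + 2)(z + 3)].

Cover (z - 3), z=3: P = 12/[(3 + 2)(3 + 3)] = 2/5. Cover (z + 2), z=-2: Q = 12/[(-2 - 3)(-2 + 3)] = -12/5. Cover (z + 3), z=-3: R = 12/[(-3 - 3)(-3 + 2)] = 2.
Result: (2/5)/(z - 3) - (12/5)/(z + 2) + 2/(z + 3)


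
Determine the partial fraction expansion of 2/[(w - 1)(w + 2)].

2/(w - 1)(w + 2) = α/(w - 1) + β/(w + 2). α = 2/(1 + 2) = 2/3, β = 2/(-2 - 1) = -2/3
Result: (2/3)/(w - 1) - (2/3)/(w + 2)


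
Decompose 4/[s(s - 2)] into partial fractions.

4/s(s - 2) = α/s + β/(s - 2). α = 4/(0 - 2) = -2, β = 4/(2 - 0) = 2
Result: -2/s + 2/(s - 2)


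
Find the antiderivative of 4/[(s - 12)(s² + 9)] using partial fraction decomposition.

Cover-up at s=12: P = 4/(12²+9) = 4/153. Coeff matching: Q = -4/153, R = -16/51. Decomposition: (4/153)/(s - 12) - ((4/153)s + 16/51)/(s² + 9). Integrate: linear → ln, quadratic → (1/2)ln + arctan: (4/153) ln|(s - 12)| - (2/153) ln(s² + 9) - (16/153) arctan(s/3) + C


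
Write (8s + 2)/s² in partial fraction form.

(8s + 2) = αs + β. At s = 0: β = 8·0 + 2 = 2. Coeff of s: α = 8
Result: 8/s + 2/s²


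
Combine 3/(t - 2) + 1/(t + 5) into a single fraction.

Common denominator (t - 2)(t + 5). Numerator: 3(t + 5) + 1(t - 2) = (3t + 15) + (t - 2) = 4t + 13
Result: (4t + 13)/[(t - 2)(t + 5)]


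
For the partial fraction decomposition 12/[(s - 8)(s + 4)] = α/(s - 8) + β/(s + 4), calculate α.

Cover-up at s = 8: α = 12/(8 + 4) = 12/12 = 1


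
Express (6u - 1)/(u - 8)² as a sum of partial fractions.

(6u - 1) = A(u - 8) + B. At u = 8: B = 6·8 - 1 = 47. Coeff of u: A = 6
Result: 6/(u - 8) + 47/(u - 8)²


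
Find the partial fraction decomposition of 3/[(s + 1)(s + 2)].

3/(s + 1)(s + 2) = A/(s + 1) + B/(s + 2). A = 3/(-1 + 2) = 3, B = 3/(-2 + 1) = -3
Result: 3/(s + 1) - 3/(s + 2)


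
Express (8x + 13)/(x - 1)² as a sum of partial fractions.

(8x + 13) = P(x - 1) + Q. At x = 1: Q = 8·1 + 13 = 21. Coeff of x: P = 8
Result: 8/(x - 1) + 21/(x - 1)²


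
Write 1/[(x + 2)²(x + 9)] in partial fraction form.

Cover-up at x=-9: γ = 1/(-9 + 2)² = 1/49. Cover-up at x=-2: β = 1/(-2 + 9) = 1/7. Comparing x² coeff: α = -γ = -1/49
Result: (-1/49)/(x + 2) + (1/7)/(x + 2)² + (1/49)/(x + 9)


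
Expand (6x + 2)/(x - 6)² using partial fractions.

(6x + 2) = α(x - 6) + β. At x = 6: β = 6·6 + 2 = 38. Coeff of x: α = 6
Result: 6/(x - 6) + 38/(x - 6)²


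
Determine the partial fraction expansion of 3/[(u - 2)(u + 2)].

3/(u - 2)(u + 2) = A/(u - 2) + B/(u + 2). A = 3/(2 + 2) = 3/4, B = 3/(-2 - 2) = -3/4
Result: (3/4)/(u - 2) - (3/4)/(u + 2)


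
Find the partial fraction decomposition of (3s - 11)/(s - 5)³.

(3s - 11) = α(s - 5)² + β(s - 5) + γ. At s = 5: γ = 3·5 - 11 = 4. Coefficients: α = 0, β = 3
Result: 3/(s - 5)² + 4/(s - 5)³


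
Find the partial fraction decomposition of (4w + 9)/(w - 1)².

(4w + 9) = A(w - 1) + B. At w = 1: B = 4·1 + 9 = 13. Coeff of w: A = 4
Result: 4/(w - 1) + 13/(w - 1)²


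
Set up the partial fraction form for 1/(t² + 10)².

Repeated quadratic factor: (At + B)/(t² + 10) + (Ct + D)/(t² + 10)²


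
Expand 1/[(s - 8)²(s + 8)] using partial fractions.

Cover-up at s=-8: R = 1/(-8 - 8)² = 1/256. Cover-up at s=8: Q = 1/(8 + 8) = 1/16. Comparing s² coeff: P = -R = -1/256
Result: (-1/256)/(s - 8) + (1/16)/(s - 8)² + (1/256)/(s + 8)


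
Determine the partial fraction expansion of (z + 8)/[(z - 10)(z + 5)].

At z=10: A = (1·10 + 8)/(10 + 5) = 6/5. At z=-5: B = (1·(-5) + 8)/(-5 - 10) = -1/5
Result: (6/5)/(z - 10) - (1/5)/(z + 5)
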